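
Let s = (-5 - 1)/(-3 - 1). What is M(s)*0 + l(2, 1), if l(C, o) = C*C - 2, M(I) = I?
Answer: 2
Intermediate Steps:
s = 3/2 (s = -6/(-4) = -6*(-¼) = 3/2 ≈ 1.5000)
l(C, o) = -2 + C² (l(C, o) = C² - 2 = -2 + C²)
M(s)*0 + l(2, 1) = (3/2)*0 + (-2 + 2²) = 0 + (-2 + 4) = 0 + 2 = 2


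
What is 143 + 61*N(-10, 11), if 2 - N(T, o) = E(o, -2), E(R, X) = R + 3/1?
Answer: -589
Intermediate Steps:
E(R, X) = 3 + R (E(R, X) = R + 3*1 = R + 3 = 3 + R)
N(T, o) = -1 - o (N(T, o) = 2 - (3 + o) = 2 + (-3 - o) = -1 - o)
143 + 61*N(-10, 11) = 143 + 61*(-1 - 1*11) = 143 + 61*(-1 - 11) = 143 + 61*(-12) = 143 - 732 = -589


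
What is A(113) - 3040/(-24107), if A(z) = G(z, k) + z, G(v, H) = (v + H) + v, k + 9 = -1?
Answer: 7934243/24107 ≈ 329.13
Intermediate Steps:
k = -10 (k = -9 - 1 = -10)
G(v, H) = H + 2*v (G(v, H) = (H + v) + v = H + 2*v)
A(z) = -10 + 3*z (A(z) = (-10 + 2*z) + z = -10 + 3*z)
A(113) - 3040/(-24107) = (-10 + 3*113) - 3040/(-24107) = (-10 + 339) - 3040*(-1/24107) = 329 + 3040/24107 = 7934243/24107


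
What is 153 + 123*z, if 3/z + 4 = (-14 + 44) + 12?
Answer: 6183/38 ≈ 162.71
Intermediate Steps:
z = 3/38 (z = 3/(-4 + ((-14 + 44) + 12)) = 3/(-4 + (30 + 12)) = 3/(-4 + 42) = 3/38 ≈ 0.078947)
153 + 123*z = 153 + 123*(3/38) = 153 + 369/38 = 6183/38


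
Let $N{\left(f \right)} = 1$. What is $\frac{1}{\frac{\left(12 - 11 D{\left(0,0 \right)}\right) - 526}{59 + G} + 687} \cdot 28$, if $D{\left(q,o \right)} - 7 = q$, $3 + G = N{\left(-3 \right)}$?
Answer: $\frac{133}{3214} \approx 0.041381$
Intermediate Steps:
$G = -2$ ($G = -3 + 1 = -2$)
$D{\left(q,o \right)} = 7 + q$
$\frac{1}{\frac{\left(12 - 11 D{\left(0,0 \right)}\right) - 526}{59 + G} + 687} \cdot 28 = \frac{1}{\frac{\left(12 - 11 \left(7 + 0\right)\right) - 526}{59 - 2} + 687} \cdot 28 = \frac{1}{\frac{\left(12 - 77\right) - 526}{57} + 687} \cdot 28 = \frac{1}{\left(\left(12 - 77\right) - 526\right) \frac{1}{57} + 687} \cdot 28 = \frac{1}{\left(-65 - 526\right) \frac{1}{57} + 687} \cdot 28 = \frac{1}{\left(-591\right) \frac{1}{57} + 687} \cdot 28 = \frac{1}{- \frac{197}{19} + 687} \cdot 28 = \frac{1}{\frac{12856}{19}} \cdot 28 = \frac{19}{12856} \cdot 28 = \frac{133}{3214}$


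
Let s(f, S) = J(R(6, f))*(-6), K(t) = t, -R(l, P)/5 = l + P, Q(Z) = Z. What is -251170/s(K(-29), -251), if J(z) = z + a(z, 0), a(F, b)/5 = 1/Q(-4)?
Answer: 100468/273 ≈ 368.01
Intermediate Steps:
R(l, P) = -5*P - 5*l (R(l, P) = -5*(l + P) = -5*(P + l) = -5*P - 5*l)
a(F, b) = -5/4 (a(F, b) = 5/(-4) = 5*(-¼) = -5/4)
J(z) = -5/4 + z (J(z) = z - 5/4 = -5/4 + z)
s(f, S) = 375/2 + 30*f (s(f, S) = (-5/4 + (-5*f - 5*6))*(-6) = (-5/4 + (-5*f - 30))*(-6) = (-5/4 + (-30 - 5*f))*(-6) = (-125/4 - 5*f)*(-6) = 375/2 + 30*f)
-251170/s(K(-29), -251) = -251170/(375/2 + 30*(-29)) = -251170/(375/2 - 870) = -251170/(-1365/2) = -251170*(-2/1365) = 100468/273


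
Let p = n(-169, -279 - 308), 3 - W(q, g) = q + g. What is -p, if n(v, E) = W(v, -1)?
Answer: -173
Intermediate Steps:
W(q, g) = 3 - g - q (W(q, g) = 3 - (q + g) = 3 - (g + q) = 3 + (-g - q) = 3 - g - q)
n(v, E) = 4 - v (n(v, E) = 3 - 1*(-1) - v = 3 + 1 - v = 4 - v)
p = 173 (p = 4 - 1*(-169) = 4 + 169 = 173)
-p = -1*173 = -173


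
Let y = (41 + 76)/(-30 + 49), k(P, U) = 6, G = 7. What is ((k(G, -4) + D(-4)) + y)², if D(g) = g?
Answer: 24025/361 ≈ 66.551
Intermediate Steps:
y = 117/19 ≈ 6.1579
((k(G, -4) + D(-4)) + y)² = ((6 - 4) + 117/19)² = (2 + 117/19)² = (155/19)² = 24025/361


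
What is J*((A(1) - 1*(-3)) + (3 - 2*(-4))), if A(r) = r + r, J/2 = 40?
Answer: 1280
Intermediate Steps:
J = 80 (J = 2*40 = 80)
A(r) = 2*r
J*((A(1) - 1*(-3)) + (3 - 2*(-4))) = 80*((2*1 - 1*(-3)) + (3 - 2*(-4))) = 80*((2 + 3) + (3 + 8)) = 80*(5 + 11) = 80*16 = 1280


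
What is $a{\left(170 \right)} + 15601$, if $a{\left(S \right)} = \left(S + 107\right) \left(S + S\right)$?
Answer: $109781$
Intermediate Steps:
$a{\left(S \right)} = 2 S \left(107 + S\right)$ ($a{\left(S \right)} = \left(107 + S\right) 2 S = 2 S \left(107 + S\right)$)
$a{\left(170 \right)} + 15601 = 2 \cdot 170 \left(107 + 170\right) + 15601 = 2 \cdot 170 \cdot 277 + 15601 = 94180 + 15601 = 109781$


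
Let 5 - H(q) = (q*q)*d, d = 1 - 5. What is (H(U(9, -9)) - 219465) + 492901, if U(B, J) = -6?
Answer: 273585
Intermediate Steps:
d = -4
H(q) = 5 + 4*q**2 (H(q) = 5 - q*q*(-4) = 5 - q**2*(-4) = 5 - (-4)*q**2 = 5 + 4*q**2)
(H(U(9, -9)) - 219465) + 492901 = ((5 + 4*(-6)**2) - 219465) + 492901 = ((5 + 4*36) - 219465) + 492901 = ((5 + 144) - 219465) + 492901 = (149 - 219465) + 492901 = -219316 + 492901 = 273585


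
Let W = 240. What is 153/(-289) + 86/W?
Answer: -349/2040 ≈ -0.17108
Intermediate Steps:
153/(-289) + 86/W = 153/(-289) + 86/240 = 153*(-1/289) + 86*(1/240) = -9/17 + 43/120 = -349/2040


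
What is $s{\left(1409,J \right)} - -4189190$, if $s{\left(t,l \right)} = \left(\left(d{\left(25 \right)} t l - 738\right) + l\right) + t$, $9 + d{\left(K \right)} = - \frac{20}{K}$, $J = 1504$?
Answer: $- \frac{82880839}{5} \approx -1.6576 \cdot 10^{7}$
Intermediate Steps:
$d{\left(K \right)} = -9 - \frac{20}{K}$
$s{\left(t,l \right)} = -738 + l + t - \frac{49 l t}{5}$ ($s{\left(t,l \right)} = \left(\left(\left(-9 - \frac{20}{25}\right) t l - 738\right) + l\right) + t = \left(\left(\left(-9 - \frac{4}{5}\right) t l - 738\right) + l\right) + t = \left(\left(- \frac{49 t}{5} l - 738\right) + l\right) + t = \left(\left(- \frac{49 l t}{5} - 738\right) + l\right) + t = \left(\left(-738 - \frac{49 l t}{5}\right) + l\right) + t = \left(-738 + l - \frac{49 l t}{5}\right) + t = -738 + l + t - \frac{49 l t}{5}$)
$s{\left(1409,J \right)} - -4189190 = \left(-738 + 1504 + 1409 - \frac{73696}{5} \cdot 1409\right) - -4189190 = \left(-738 + 1504 + 1409 - \frac{103837664}{5}\right) + 4189190 = - \frac{103826789}{5} + 4189190 = - \frac{82880839}{5}$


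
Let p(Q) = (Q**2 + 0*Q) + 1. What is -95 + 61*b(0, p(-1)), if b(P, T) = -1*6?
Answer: -461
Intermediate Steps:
p(Q) = 1 + Q**2 (p(Q) = (Q**2 + 0) + 1 = Q**2 + 1 = 1 + Q**2)
b(P, T) = -6
-95 + 61*b(0, p(-1)) = -95 + 61*(-6) = -95 - 366 = -461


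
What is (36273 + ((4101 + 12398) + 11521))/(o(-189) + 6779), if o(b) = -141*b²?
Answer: -64293/5029882 ≈ -0.012782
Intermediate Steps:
(36273 + ((4101 + 12398) + 11521))/(o(-189) + 6779) = (36273 + ((4101 + 12398) + 11521))/(-141*(-189)² + 6779) = (36273 + (16499 + 11521))/(-141*35721 + 6779) = (36273 + 28020)/(-5036661 + 6779) = 64293/(-5029882) = 64293*(-1/5029882) = -64293/5029882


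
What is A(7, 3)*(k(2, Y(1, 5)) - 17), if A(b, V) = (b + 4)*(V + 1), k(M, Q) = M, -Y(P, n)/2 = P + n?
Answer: -660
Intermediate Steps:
Y(P, n) = -2*P - 2*n (Y(P, n) = -2*(P + n) = -2*P - 2*n)
A(b, V) = (1 + V)*(4 + b) (A(b, V) = (4 + b)*(1 + V) = (1 + V)*(4 + b))
A(7, 3)*(k(2, Y(1, 5)) - 17) = (4 + 7 + 4*3 + 3*7)*(2 - 17) = (4 + 7 + 12 + 21)*(-15) = 44*(-15) = -660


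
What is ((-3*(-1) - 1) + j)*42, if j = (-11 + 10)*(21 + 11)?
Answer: -1260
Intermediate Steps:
j = -32 (j = -1*32 = -32)
((-3*(-1) - 1) + j)*42 = ((-3*(-1) - 1) - 32)*42 = ((3 - 1) - 32)*42 = (2 - 32)*42 = -30*42 = -1260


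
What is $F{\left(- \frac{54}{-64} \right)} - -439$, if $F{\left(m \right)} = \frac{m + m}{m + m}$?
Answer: $440$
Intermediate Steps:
$F{\left(m \right)} = 1$ ($F{\left(m \right)} = \frac{2 m}{2 m} = 2 m \frac{1}{2 m} = 1$)
$F{\left(- \frac{54}{-64} \right)} - -439 = 1 - -439 = 1 + 439 = 440$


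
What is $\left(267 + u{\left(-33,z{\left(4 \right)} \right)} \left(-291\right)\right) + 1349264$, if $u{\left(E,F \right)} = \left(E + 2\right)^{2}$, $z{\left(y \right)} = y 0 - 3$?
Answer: $1069880$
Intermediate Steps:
$z{\left(y \right)} = -3$ ($z{\left(y \right)} = 0 - 3 = -3$)
$u{\left(E,F \right)} = \left(2 + E\right)^{2}$
$\left(267 + u{\left(-33,z{\left(4 \right)} \right)} \left(-291\right)\right) + 1349264 = \left(267 + \left(2 - 33\right)^{2} \left(-291\right)\right) + 1349264 = \left(267 + \left(-31\right)^{2} \left(-291\right)\right) + 1349264 = \left(267 + 961 \left(-291\right)\right) + 1349264 = \left(267 - 279651\right) + 1349264 = -279384 + 1349264 = 1069880$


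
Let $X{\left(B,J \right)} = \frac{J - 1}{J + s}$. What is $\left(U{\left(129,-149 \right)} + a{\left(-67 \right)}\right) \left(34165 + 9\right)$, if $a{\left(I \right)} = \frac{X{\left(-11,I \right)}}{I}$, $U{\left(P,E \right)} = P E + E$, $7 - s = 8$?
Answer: $- \frac{44350709634}{67} \approx -6.6195 \cdot 10^{8}$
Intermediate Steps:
$s = -1$ ($s = 7 - 8 = -1$)
$U{\left(P,E \right)} = E + E P$ ($U{\left(P,E \right)} = E P + E = E + E P$)
$X{\left(B,J \right)} = 1$ ($X{\left(B,J \right)} = \frac{J - 1}{J - 1} = \frac{-1 + J}{-1 + J} = 1$)
$a{\left(I \right)} = \frac{1}{I}$ ($a{\left(I \right)} = 1 \frac{1}{I} = \frac{1}{I}$)
$\left(U{\left(129,-149 \right)} + a{\left(-67 \right)}\right) \left(34165 + 9\right) = \left(- 149 \left(1 + 129\right) + \frac{1}{-67}\right) \left(34165 + 9\right) = \left(\left(-149\right) 130 - \frac{1}{67}\right) 34174 = \left(-19370 - \frac{1}{67}\right) 34174 = \left(- \frac{1297791}{67}\right) 34174 = - \frac{44350709634}{67}$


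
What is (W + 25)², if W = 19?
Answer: 1936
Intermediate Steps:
(W + 25)² = (19 + 25)² = 44² = 1936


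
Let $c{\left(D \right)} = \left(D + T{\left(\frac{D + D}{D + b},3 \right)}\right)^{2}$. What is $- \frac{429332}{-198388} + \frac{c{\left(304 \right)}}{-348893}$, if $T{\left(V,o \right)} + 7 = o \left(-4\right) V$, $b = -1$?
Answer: $\frac{344319067823844}{176518574480321} \approx 1.9506$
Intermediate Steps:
$T{\left(V,o \right)} = -7 - 4 V o$ ($T{\left(V,o \right)} = -7 + o \left(-4\right) V = -7 + - 4 o V = -7 - 4 V o$)
$c{\left(D \right)} = \left(-7 + D - \frac{24 D}{-1 + D}\right)^{2}$ ($c{\left(D \right)} = \left(D - \left(7 + 4 \frac{D + D}{D - 1} \cdot 3\right)\right)^{2} = \left(D - \left(7 + 4 \frac{2 D}{-1 + D} 3\right)\right)^{2} = \left(D - \left(7 + \frac{24 D}{-1 + D}\right)\right)^{2} = \left(-7 + D - \frac{24 D}{-1 + D}\right)^{2}$)
$- \frac{429332}{-198388} + \frac{c{\left(304 \right)}}{-348893} = - \frac{429332}{-198388} + \frac{\frac{1}{\left(-1 + 304\right)^{2}} \left(-7 - 304^{2} + 32 \cdot 304\right)^{2}}{-348893} = \left(-429332\right) \left(- \frac{1}{198388}\right) + \frac{\left(-7 - 92416 + 9728\right)^{2}}{91809} \left(- \frac{1}{348893}\right) = \frac{107333}{49597} + \frac{\left(-7 - 92416 + 9728\right)^{2}}{91809} \left(- \frac{1}{348893}\right) = \frac{107333}{49597} + \frac{\left(-82695\right)^{2}}{91809} \left(- \frac{1}{348893}\right) = \frac{107333}{49597} + \frac{1}{91809} \cdot 6838463025 \left(- \frac{1}{348893}\right) = \frac{107333}{49597} + \frac{759829225}{10201} \left(- \frac{1}{348893}\right) = \frac{107333}{49597} - \frac{759829225}{3559057493} = \frac{344319067823844}{176518574480321}$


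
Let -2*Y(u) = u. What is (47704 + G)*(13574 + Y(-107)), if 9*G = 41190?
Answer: 712454785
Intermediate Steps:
G = 13730/3 (G = (⅑)*41190 = 13730/3 ≈ 4576.7)
Y(u) = -u/2
(47704 + G)*(13574 + Y(-107)) = (47704 + 13730/3)*(13574 - ½*(-107)) = 156842*(13574 + 107/2)/3 = (156842/3)*(27255/2) = 712454785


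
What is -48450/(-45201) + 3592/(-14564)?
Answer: 2382736/2887313 ≈ 0.82524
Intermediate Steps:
-48450/(-45201) + 3592/(-14564) = -48450*(-1/45201) + 3592*(-1/14564) = 850/793 - 898/3641 = 2382736/2887313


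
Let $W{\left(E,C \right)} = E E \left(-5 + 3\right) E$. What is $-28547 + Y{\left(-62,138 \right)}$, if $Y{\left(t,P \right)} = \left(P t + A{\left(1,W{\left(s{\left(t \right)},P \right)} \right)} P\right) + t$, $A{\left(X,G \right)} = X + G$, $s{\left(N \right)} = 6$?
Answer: $-96643$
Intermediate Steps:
$W{\left(E,C \right)} = - 2 E^{3}$ ($W{\left(E,C \right)} = E E \left(-2\right) E = E \left(- 2 E\right) E = - 2 E^{2} E = - 2 E^{3}$)
$A{\left(X,G \right)} = G + X$
$Y{\left(t,P \right)} = t - 431 P + P t$ ($Y{\left(t,P \right)} = \left(P t + \left(- 2 \cdot 6^{3} + 1\right) P\right) + t = \left(P t + \left(\left(-2\right) 216 + 1\right) P\right) + t = \left(P t + \left(-432 + 1\right) P\right) + t = \left(P t - 431 P\right) + t = \left(- 431 P + P t\right) + t = t - 431 P + P t$)
$-28547 + Y{\left(-62,138 \right)} = -28547 - 68096 = -96643$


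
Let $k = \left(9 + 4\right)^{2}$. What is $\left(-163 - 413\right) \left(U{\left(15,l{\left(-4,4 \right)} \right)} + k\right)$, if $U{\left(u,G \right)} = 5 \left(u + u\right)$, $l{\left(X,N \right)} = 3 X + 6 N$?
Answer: $-183744$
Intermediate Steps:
$k = 169$ ($k = 13^{2} = 169$)
$U{\left(u,G \right)} = 10 u$ ($U{\left(u,G \right)} = 5 \cdot 2 u = 10 u$)
$\left(-163 - 413\right) \left(U{\left(15,l{\left(-4,4 \right)} \right)} + k\right) = \left(-163 - 413\right) \left(10 \cdot 15 + 169\right) = - 576 \left(150 + 169\right) = \left(-576\right) 319 = -183744$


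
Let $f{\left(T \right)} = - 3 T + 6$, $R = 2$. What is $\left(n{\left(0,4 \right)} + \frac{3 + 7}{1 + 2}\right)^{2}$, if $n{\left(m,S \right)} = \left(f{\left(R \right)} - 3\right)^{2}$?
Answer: $\frac{1369}{9} \approx 152.11$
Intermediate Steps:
$f{\left(T \right)} = 6 - 3 T$
$n{\left(m,S \right)} = 9$ ($n{\left(m,S \right)} = \left(\left(6 - 6\right) - 3\right)^{2} = \left(0 - 3\right)^{2} = \left(-3\right)^{2} = 9$)
$\left(n{\left(0,4 \right)} + \frac{3 + 7}{1 + 2}\right)^{2} = \left(9 + \frac{3 + 7}{1 + 2}\right)^{2} = \left(9 + \frac{10}{3}\right)^{2} = \left(\frac{37}{3}\right)^{2} = \frac{1369}{9}$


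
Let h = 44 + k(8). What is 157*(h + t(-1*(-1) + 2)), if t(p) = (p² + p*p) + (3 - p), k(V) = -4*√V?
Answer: 9734 - 1256*√2 ≈ 7957.8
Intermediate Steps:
h = 44 - 8*√2 ≈ 32.686
t(p) = 3 - p + 2*p² (t(p) = (p² + p²) + (3 - p) = 2*p² + (3 - p) = 3 - p + 2*p²)
157*(h + t(-1*(-1) + 2)) = 157*((44 - 8*√2) + (3 - (-1*(-1) + 2) + 2*(-1*(-1) + 2)²)) = 157*((44 - 8*√2) + (3 - (1 + 2) + 2*(1 + 2)²)) = 157*((44 - 8*√2) + (3 - 1*3 + 2*3²)) = 157*((44 - 8*√2) + (3 - 3 + 2*9)) = 157*((44 - 8*√2) + (3 - 3 + 18)) = 157*((44 - 8*√2) + 18) = 157*(62 - 8*√2) = 9734 - 1256*√2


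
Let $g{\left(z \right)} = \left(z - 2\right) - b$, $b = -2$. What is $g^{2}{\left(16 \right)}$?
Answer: $256$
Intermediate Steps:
$g{\left(z \right)} = z$ ($g{\left(z \right)} = \left(z - 2\right) - -2 = \left(-2 + z\right) + 2 = z$)
$g^{2}{\left(16 \right)} = 16^{2} = 256$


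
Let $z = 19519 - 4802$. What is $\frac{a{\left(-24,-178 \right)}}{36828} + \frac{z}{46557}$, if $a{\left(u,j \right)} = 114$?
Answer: $\frac{3378427}{10583958} \approx 0.3192$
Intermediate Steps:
$z = 14717$ ($z = 19519 - 4802 = 14717$)
$\frac{a{\left(-24,-178 \right)}}{36828} + \frac{z}{46557} = \frac{114}{36828} + \frac{14717}{46557} = 114 \cdot \frac{1}{36828} + 14717 \cdot \frac{1}{46557} = \frac{19}{6138} + \frac{14717}{46557} = \frac{3378427}{10583958}$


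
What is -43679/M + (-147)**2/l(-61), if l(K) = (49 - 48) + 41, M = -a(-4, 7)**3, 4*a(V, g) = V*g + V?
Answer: 219745/512 ≈ 429.19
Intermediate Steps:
a(V, g) = V/4 + V*g/4 (a(V, g) = (V*g + V)/4 = (V + V*g)/4 = V/4 + V*g/4)
M = 512 (M = -((1/4)*(-4)*(1 + 7))**3 = -((1/4)*(-4)*8)**3 = -1*(-8)**3 = -1*(-512) = 512)
l(K) = 42 (l(K) = 1 + 41 = 42)
-43679/M + (-147)**2/l(-61) = -43679/512 + (-147)**2/42 = -43679*1/512 + 21609*(1/42) = -43679/512 + 1029/2 = 219745/512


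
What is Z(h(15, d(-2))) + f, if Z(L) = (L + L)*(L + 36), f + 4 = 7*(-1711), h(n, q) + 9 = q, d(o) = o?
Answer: -12531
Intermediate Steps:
h(n, q) = -9 + q
f = -11981 (f = -4 + 7*(-1711) = -4 - 11977 = -11981)
Z(L) = 2*L*(36 + L) (Z(L) = (2*L)*(36 + L) = 2*L*(36 + L))
Z(h(15, d(-2))) + f = 2*(-9 - 2)*(36 + (-9 - 2)) - 11981 = 2*(-11)*(36 - 11) - 11981 = 2*(-11)*25 - 11981 = -550 - 11981 = -12531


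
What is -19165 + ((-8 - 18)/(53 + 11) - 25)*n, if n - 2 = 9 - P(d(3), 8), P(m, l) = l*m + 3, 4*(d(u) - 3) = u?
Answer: -297697/16 ≈ -18606.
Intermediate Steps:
d(u) = 3 + u/4
P(m, l) = 3 + l*m
n = -22 (n = 2 + (9 - (3 + 8*(3 + (1/4)*3))) = 2 + (9 - (3 + 8*(3 + 3/4))) = 2 + (9 - (3 + 8*(15/4))) = 2 + (9 - (3 + 30)) = 2 + (9 - 1*33) = 2 + (9 - 33) = 2 - 24 = -22)
-19165 + ((-8 - 18)/(53 + 11) - 25)*n = -19165 + ((-8 - 18)/(53 + 11) - 25)*(-22) = -19165 + (-26/64 - 25)*(-22) = -19165 + (-26*1/64 - 25)*(-22) = -19165 + (-13/32 - 25)*(-22) = -19165 - 813/32*(-22) = -19165 + 8943/16 = -297697/16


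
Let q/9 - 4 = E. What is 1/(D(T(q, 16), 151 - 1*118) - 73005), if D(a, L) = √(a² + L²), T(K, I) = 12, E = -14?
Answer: -24335/1776576264 - √137/1776576264 ≈ -1.3704e-5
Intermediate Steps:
q = -90 (q = 36 + 9*(-14) = 36 - 126 = -90)
D(a, L) = √(L² + a²)
1/(D(T(q, 16), 151 - 1*118) - 73005) = 1/(√((151 - 1*118)² + 12²) - 73005) = 1/(√((151 - 118)² + 144) - 73005) = 1/(√(33² + 144) - 73005) = 1/(√(1089 + 144) - 73005) = 1/(√1233 - 73005) = 1/(3*√137 - 73005) = 1/(-73005 + 3*√137)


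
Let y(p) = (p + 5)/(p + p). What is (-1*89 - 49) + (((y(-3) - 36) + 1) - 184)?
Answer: -1072/3 ≈ -357.33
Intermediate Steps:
y(p) = (5 + p)/(2*p) (y(p) = (5 + p)/((2*p)) = (5 + p)*(1/(2*p)) = (5 + p)/(2*p))
(-1*89 - 49) + (((y(-3) - 36) + 1) - 184) = (-1*89 - 49) + ((((½)*(5 - 3)/(-3) - 36) + 1) - 184) = (-89 - 49) + ((((½)*(-⅓)*2 - 36) + 1) - 184) = -138 + (((-⅓ - 36) + 1) - 184) = -138 + ((-109/3 + 1) - 184) = -138 + (-106/3 - 184) = -138 - 658/3 = -1072/3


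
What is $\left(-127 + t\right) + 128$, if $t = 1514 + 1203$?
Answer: $2718$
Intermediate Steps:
$t = 2717$
$\left(-127 + t\right) + 128 = \left(-127 + 2717\right) + 128 = 2590 + 128 = 2718$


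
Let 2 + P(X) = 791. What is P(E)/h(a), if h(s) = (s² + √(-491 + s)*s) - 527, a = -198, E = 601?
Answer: 30516153/1522921885 + 156222*I*√689/1522921885 ≈ 0.020038 + 0.0026926*I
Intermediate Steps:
P(X) = 789 (P(X) = -2 + 791 = 789)
h(s) = -527 + s² + s*√(-491 + s) (h(s) = (s² + s*√(-491 + s)) - 527 = -527 + s² + s*√(-491 + s))
P(E)/h(a) = 789/(-527 + (-198)² - 198*√(-491 - 198)) = 789/(-527 + 39204 - 198*I*√689) = 789/(38677 - 198*I*√689)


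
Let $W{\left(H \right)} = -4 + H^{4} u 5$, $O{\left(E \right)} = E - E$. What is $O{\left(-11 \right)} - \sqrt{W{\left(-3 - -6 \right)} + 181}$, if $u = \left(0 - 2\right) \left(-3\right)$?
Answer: $- \sqrt{2607} \approx -51.059$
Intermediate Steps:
$O{\left(E \right)} = 0$
$u = 6$ ($u = \left(-2\right) \left(-3\right) = 6$)
$W{\left(H \right)} = -4 + 30 H^{4}$ ($W{\left(H \right)} = -4 + H^{4} \cdot 6 \cdot 5 = -4 + H^{4} \cdot 30 = -4 + 30 H^{4}$)
$O{\left(-11 \right)} - \sqrt{W{\left(-3 - -6 \right)} + 181} = 0 - \sqrt{\left(-4 + 30 \left(-3 - -6\right)^{4}\right) + 181} = 0 - \sqrt{\left(-4 + 30 \left(-3 + 6\right)^{4}\right) + 181} = 0 - \sqrt{\left(-4 + 30 \cdot 3^{4}\right) + 181} = 0 - \sqrt{\left(-4 + 30 \cdot 81\right) + 181} = 0 - \sqrt{\left(-4 + 2430\right) + 181} = 0 - \sqrt{2426 + 181} = 0 - \sqrt{2607} = - \sqrt{2607}$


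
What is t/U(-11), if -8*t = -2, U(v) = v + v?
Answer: -1/88 ≈ -0.011364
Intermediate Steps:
U(v) = 2*v
t = ¼ (t = -⅛*(-2) = ¼ ≈ 0.25000)
t/U(-11) = 1/(4*((2*(-11)))) = (¼)/(-22) = (¼)*(-1/22) = -1/88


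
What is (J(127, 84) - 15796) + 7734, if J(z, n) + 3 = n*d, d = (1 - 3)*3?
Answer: -8569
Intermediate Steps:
d = -6 (d = -2*3 = -6)
J(z, n) = -3 - 6*n (J(z, n) = -3 + n*(-6) = -3 - 6*n)
(J(127, 84) - 15796) + 7734 = ((-3 - 6*84) - 15796) + 7734 = ((-3 - 504) - 15796) + 7734 = (-507 - 15796) + 7734 = -16303 + 7734 = -8569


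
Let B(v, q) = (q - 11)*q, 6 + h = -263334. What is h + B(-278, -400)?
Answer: -98940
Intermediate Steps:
h = -263340 (h = -6 - 263334 = -263340)
B(v, q) = q*(-11 + q) (B(v, q) = (-11 + q)*q = q*(-11 + q))
h + B(-278, -400) = -263340 - 400*(-11 - 400) = -263340 - 400*(-411) = -263340 + 164400 = -98940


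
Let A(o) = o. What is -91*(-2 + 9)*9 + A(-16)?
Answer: -5749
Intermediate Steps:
-91*(-2 + 9)*9 + A(-16) = -91*(-2 + 9)*9 - 16 = -637*9 - 16 = -91*63 - 16 = -5733 - 16 = -5749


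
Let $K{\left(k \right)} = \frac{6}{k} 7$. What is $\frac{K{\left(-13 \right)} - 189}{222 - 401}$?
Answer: $\frac{2499}{2327} \approx 1.0739$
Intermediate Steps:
$K{\left(k \right)} = \frac{42}{k}$
$\frac{K{\left(-13 \right)} - 189}{222 - 401} = \frac{\frac{42}{-13} - 189}{222 - 401} = \frac{42 \left(- \frac{1}{13}\right) - 189}{-179} = \left(- \frac{42}{13} - 189\right) \left(- \frac{1}{179}\right) = \left(- \frac{2499}{13}\right) \left(- \frac{1}{179}\right) = \frac{2499}{2327}$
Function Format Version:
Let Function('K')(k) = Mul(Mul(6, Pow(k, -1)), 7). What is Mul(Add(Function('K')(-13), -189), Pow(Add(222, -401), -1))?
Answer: Rational(2499, 2327) ≈ 1.0739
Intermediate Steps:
Function('K')(k) = Mul(42, Pow(k, -1))
Mul(Add(Function('K')(-13), -189), Pow(Add(222, -401), -1)) = Mul(Add(Mul(42, Pow(-13, -1)), -189), Pow(Add(222, -401), -1)) = Mul(Add(Mul(42, Rational(-1, 13)), -189), Pow(-179, -1)) = Mul(Add(Rational(-42, 13), -189), Rational(-1, 179)) = Mul(Rational(-2499, 13), Rational(-1, 179)) = Rational(2499, 2327)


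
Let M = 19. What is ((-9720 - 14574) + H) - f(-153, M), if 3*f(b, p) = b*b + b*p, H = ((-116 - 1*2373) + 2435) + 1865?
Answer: -29317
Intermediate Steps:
H = 1811 (H = ((-116 - 2373) + 2435) + 1865 = (-2489 + 2435) + 1865 = -54 + 1865 = 1811)
f(b, p) = b²/3 + b*p/3 (f(b, p) = (b*b + b*p)/3 = (b² + b*p)/3 = b²/3 + b*p/3)
((-9720 - 14574) + H) - f(-153, M) = ((-9720 - 14574) + 1811) - (-153)*(-153 + 19)/3 = (-24294 + 1811) - (-153)*(-134)/3 = -22483 - 1*6834 = -22483 - 6834 = -29317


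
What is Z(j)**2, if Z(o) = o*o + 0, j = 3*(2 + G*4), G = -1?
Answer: 1296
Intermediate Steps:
j = -6 (j = 3*(2 - 1*4) = 3*(2 - 4) = 3*(-2) = -6)
Z(o) = o**2 (Z(o) = o**2 + 0 = o**2)
Z(j)**2 = ((-6)**2)**2 = 36**2 = 1296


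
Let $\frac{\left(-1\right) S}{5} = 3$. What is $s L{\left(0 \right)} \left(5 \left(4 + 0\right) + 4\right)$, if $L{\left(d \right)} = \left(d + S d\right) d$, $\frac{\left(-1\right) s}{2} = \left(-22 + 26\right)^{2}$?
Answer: $0$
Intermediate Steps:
$S = -15$ ($S = \left(-5\right) 3 = -15$)
$s = -32$ ($s = - 2 \left(-22 + 26\right)^{2} = - 2 \cdot 4^{2} = \left(-2\right) 16 = -32$)
$L{\left(d \right)} = - 14 d^{2}$ ($L{\left(d \right)} = \left(d - 15 d\right) d = - 14 d d = - 14 d^{2}$)
$s L{\left(0 \right)} \left(5 \left(4 + 0\right) + 4\right) = - 32 - 14 \cdot 0^{2} \left(5 \left(4 + 0\right) + 4\right) = - 32 \left(-14\right) 0 \left(5 \cdot 4 + 4\right) = - 32 \cdot 0 \left(20 + 4\right) = - 32 \cdot 0 \cdot 24 = \left(-32\right) 0 = 0$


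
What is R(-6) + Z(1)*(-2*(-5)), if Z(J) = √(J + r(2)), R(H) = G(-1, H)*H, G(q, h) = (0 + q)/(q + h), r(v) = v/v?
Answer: -6/7 + 10*√2 ≈ 13.285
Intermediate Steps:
r(v) = 1
G(q, h) = q/(h + q)
R(H) = -H/(-1 + H) (R(H) = (-1/(H - 1))*H = (-1/(-1 + H))*H = -H/(-1 + H))
Z(J) = √(1 + J) (Z(J) = √(J + 1) = √(1 + J))
R(-6) + Z(1)*(-2*(-5)) = -1*(-6)/(-1 - 6) + √(1 + 1)*(-2*(-5)) = -1*(-6)/(-7) + √2*10 = -1*(-6)*(-⅐) + 10*√2 = -6/7 + 10*√2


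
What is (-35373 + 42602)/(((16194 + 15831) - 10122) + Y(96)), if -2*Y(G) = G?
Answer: 7229/21855 ≈ 0.33077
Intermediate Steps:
Y(G) = -G/2
(-35373 + 42602)/(((16194 + 15831) - 10122) + Y(96)) = (-35373 + 42602)/(((16194 + 15831) - 10122) - ½*96) = 7229/((32025 - 10122) - 48) = 7229/(21903 - 48) = 7229/21855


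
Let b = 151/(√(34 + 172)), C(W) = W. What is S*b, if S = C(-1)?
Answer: -151*√206/206 ≈ -10.521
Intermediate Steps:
S = -1
b = 151*√206/206 (b = 151/(√206) = 151*(√206/206) = 151*√206/206 ≈ 10.521)
S*b = -151*√206/206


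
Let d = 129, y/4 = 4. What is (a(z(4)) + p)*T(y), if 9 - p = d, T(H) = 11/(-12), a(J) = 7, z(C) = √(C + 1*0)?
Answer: 1243/12 ≈ 103.58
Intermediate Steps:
y = 16 (y = 4*4 = 16)
z(C) = √C (z(C) = √(C + 0) = √C)
T(H) = -11/12 (T(H) = 11*(-1/12) = -11/12)
p = -120 (p = 9 - 1*129 = 9 - 129 = -120)
(a(z(4)) + p)*T(y) = (7 - 120)*(-11/12) = -113*(-11/12) = 1243/12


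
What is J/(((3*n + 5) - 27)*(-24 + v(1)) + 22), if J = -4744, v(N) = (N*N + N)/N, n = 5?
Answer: -593/22 ≈ -26.955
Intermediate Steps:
v(N) = (N + N²)/N (v(N) = (N² + N)/N = (N + N²)/N)
J/(((3*n + 5) - 27)*(-24 + v(1)) + 22) = -4744/(((3*5 + 5) - 27)*(-24 + (1 + 1)) + 22) = -4744/(((15 + 5) - 27)*(-24 + 2) + 22) = -4744/((20 - 27)*(-22) + 22) = -4744/(-7*(-22) + 22) = -4744/(154 + 22) = -4744/176 = (1/176)*(-4744) = -593/22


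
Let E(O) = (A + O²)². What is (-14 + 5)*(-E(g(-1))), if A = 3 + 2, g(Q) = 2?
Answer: 729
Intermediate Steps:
A = 5
E(O) = (5 + O²)²
(-14 + 5)*(-E(g(-1))) = (-14 + 5)*(-(5 + 2²)²) = -(-9)*(5 + 4)² = -(-9)*9² = -(-9)*81 = -9*(-81) = 729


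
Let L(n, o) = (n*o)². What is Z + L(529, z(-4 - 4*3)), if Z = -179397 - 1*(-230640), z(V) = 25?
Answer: 174951868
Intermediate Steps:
L(n, o) = n²*o²
Z = 51243 (Z = -179397 + 230640 = 51243)
Z + L(529, z(-4 - 4*3)) = 51243 + 529²*25² = 51243 + 279841*625 = 51243 + 174900625 = 174951868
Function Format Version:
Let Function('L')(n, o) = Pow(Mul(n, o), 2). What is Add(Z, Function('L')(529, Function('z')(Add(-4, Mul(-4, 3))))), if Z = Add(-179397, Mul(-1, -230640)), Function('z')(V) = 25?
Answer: 174951868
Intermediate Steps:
Function('L')(n, o) = Mul(Pow(n, 2), Pow(o, 2))
Z = 51243 (Z = Add(-179397, 230640) = 51243)
Add(Z, Function('L')(529, Function('z')(Add(-4, Mul(-4, 3))))) = Add(51243, Mul(Pow(529, 2), Pow(25, 2))) = Add(51243, Mul(279841, 625)) = Add(51243, 174900625) = 174951868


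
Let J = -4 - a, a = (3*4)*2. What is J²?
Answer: 784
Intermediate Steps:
a = 24 (a = 12*2 = 24)
J = -28 (J = -4 - 1*24 = -4 - 24 = -28)
J² = (-28)² = 784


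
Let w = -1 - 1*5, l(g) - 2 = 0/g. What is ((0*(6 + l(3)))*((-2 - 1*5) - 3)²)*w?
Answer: 0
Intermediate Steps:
l(g) = 2 (l(g) = 2 + 0/g = 2 + 0 = 2)
w = -6 (w = -1 - 5 = -6)
((0*(6 + l(3)))*((-2 - 1*5) - 3)²)*w = ((0*(6 + 2))*((-2 - 1*5) - 3)²)*(-6) = ((0*8)*((-2 - 5) - 3)²)*(-6) = (0*(-7 - 3)²)*(-6) = (0*(-10)²)*(-6) = (0*100)*(-6) = 0*(-6) = 0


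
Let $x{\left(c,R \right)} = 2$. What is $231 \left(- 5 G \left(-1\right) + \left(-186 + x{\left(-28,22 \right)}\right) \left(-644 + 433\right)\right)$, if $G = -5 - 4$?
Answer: $8957949$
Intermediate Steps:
$G = -9$ ($G = -5 - 4 = -9$)
$231 \left(- 5 G \left(-1\right) + \left(-186 + x{\left(-28,22 \right)}\right) \left(-644 + 433\right)\right) = 231 \left(\left(-5\right) \left(-9\right) \left(-1\right) + \left(-186 + 2\right) \left(-644 + 433\right)\right) = 231 \left(45 \left(-1\right) - -38824\right) = 231 \left(-45 + 38824\right) = 231 \cdot 38779 = 8957949$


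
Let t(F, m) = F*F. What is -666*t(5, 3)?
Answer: -16650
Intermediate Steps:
t(F, m) = F**2
-666*t(5, 3) = -666*5**2 = -666*25 = -16650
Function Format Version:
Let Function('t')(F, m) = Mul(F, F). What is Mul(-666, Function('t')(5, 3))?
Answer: -16650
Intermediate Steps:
Function('t')(F, m) = Pow(F, 2)
Mul(-666, Function('t')(5, 3)) = Mul(-666, Pow(5, 2)) = Mul(-666, 25) = -16650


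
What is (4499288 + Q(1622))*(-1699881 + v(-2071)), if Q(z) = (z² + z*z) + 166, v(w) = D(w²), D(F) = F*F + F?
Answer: 179566222578691123702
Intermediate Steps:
D(F) = F + F² (D(F) = F² + F = F + F²)
v(w) = w²*(1 + w²)
Q(z) = 166 + 2*z² (Q(z) = (z² + z²) + 166 = 2*z² + 166 = 166 + 2*z²)
(4499288 + Q(1622))*(-1699881 + v(-2071)) = (4499288 + (166 + 2*1622²))*(-1699881 + ((-2071)² + (-2071)⁴)) = (4499288 + (166 + 2*2630884))*(-1699881 + (4289041 + 18395872699681)) = (4499288 + (166 + 5261768))*(-1699881 + 18395876988722) = (4499288 + 5261934)*18395875288841 = 9761222*18395875288841 = 179566222578691123702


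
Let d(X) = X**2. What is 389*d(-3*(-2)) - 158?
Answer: 13846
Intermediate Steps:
389*d(-3*(-2)) - 158 = 389*(-3*(-2))**2 - 158 = 389*6**2 - 158 = 389*36 - 158 = 14004 - 158 = 13846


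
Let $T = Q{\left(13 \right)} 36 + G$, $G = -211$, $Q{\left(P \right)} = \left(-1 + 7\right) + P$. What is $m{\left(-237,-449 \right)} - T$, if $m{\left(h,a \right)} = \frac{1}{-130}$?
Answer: $- \frac{61491}{130} \approx -473.01$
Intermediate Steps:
$Q{\left(P \right)} = 6 + P$
$m{\left(h,a \right)} = - \frac{1}{130}$
$T = 473$ ($T = \left(6 + 13\right) 36 - 211 = 19 \cdot 36 - 211 = 684 - 211 = 473$)
$m{\left(-237,-449 \right)} - T = - \frac{1}{130} - 473 = - \frac{61491}{130}$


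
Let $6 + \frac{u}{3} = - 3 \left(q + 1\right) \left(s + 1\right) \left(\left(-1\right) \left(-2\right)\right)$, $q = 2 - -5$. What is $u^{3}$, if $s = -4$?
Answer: $70957944$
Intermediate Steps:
$q = 7$ ($q = 2 + 5 = 7$)
$u = 414$ ($u = -18 + 3 - 3 \left(7 + 1\right) \left(-4 + 1\right) \left(\left(-1\right) \left(-2\right)\right) = -18 + 3 - 3 \cdot 8 \left(-3\right) 2 = -18 + 3 \left(-3\right) \left(-24\right) 2 = -18 + 3 \cdot 72 \cdot 2 = -18 + 3 \cdot 144 = -18 + 432 = 414$)
$u^{3} = 414^{3} = 70957944$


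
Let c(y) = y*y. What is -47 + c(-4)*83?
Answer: 1281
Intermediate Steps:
c(y) = y²
-47 + c(-4)*83 = -47 + (-4)²*83 = -47 + 16*83 = -47 + 1328 = 1281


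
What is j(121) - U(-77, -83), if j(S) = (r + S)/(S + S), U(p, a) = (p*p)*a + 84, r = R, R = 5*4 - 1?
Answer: 59534853/121 ≈ 4.9202e+5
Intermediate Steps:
R = 19 (R = 20 - 1 = 19)
r = 19
U(p, a) = 84 + a*p² (U(p, a) = p²*a + 84 = a*p² + 84 = 84 + a*p²)
j(S) = (19 + S)/(2*S) (j(S) = (19 + S)/(S + S) = (19 + S)/((2*S)) = (19 + S)*(1/(2*S)) = (19 + S)/(2*S))
j(121) - U(-77, -83) = (½)*(19 + 121)/121 - (84 - 83*(-77)²) = (½)*(1/121)*140 - (84 - 83*5929) = 70/121 - (84 - 492107) = 70/121 - 1*(-492023) = 70/121 + 492023 = 59534853/121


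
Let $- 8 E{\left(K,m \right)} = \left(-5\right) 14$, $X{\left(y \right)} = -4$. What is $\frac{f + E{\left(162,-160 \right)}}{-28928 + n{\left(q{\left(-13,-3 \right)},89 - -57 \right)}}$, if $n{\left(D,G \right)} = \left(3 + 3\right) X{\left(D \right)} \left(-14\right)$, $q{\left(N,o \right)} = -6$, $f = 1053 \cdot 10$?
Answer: $- \frac{42155}{114368} \approx -0.36859$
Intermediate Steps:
$f = 10530$
$E{\left(K,m \right)} = \frac{35}{4}$ ($E{\left(K,m \right)} = - \frac{\left(-5\right) 14}{8} = \left(- \frac{1}{8}\right) \left(-70\right) = \frac{35}{4}$)
$n{\left(D,G \right)} = 336$ ($n{\left(D,G \right)} = \left(3 + 3\right) \left(-4\right) \left(-14\right) = 6 \left(-4\right) \left(-14\right) = \left(-24\right) \left(-14\right) = 336$)
$\frac{f + E{\left(162,-160 \right)}}{-28928 + n{\left(q{\left(-13,-3 \right)},89 - -57 \right)}} = \frac{10530 + \frac{35}{4}}{-28928 + 336} = \frac{42155}{4 \left(-28592\right)} = \frac{42155}{4} \left(- \frac{1}{28592}\right) = - \frac{42155}{114368}$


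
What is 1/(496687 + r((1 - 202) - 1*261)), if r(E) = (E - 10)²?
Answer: 1/719471 ≈ 1.3899e-6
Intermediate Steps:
r(E) = (-10 + E)²
1/(496687 + r((1 - 202) - 1*261)) = 1/(496687 + (-10 + ((1 - 202) - 1*261))²) = 1/(496687 + (-10 + (-201 - 261))²) = 1/(496687 + (-10 - 462)²) = 1/(496687 + (-472)²) = 1/(496687 + 222784) = 1/719471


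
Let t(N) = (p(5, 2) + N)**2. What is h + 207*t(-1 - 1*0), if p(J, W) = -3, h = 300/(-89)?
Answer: 294468/89 ≈ 3308.6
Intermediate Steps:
h = -300/89 (h = 300*(-1/89) = -300/89 ≈ -3.3708)
t(N) = (-3 + N)**2
h + 207*t(-1 - 1*0) = -300/89 + 207*(-3 + (-1 - 1*0))**2 = -300/89 + 207*(-3 + (-1 + 0))**2 = -300/89 + 207*(-3 - 1)**2 = -300/89 + 207*(-4)**2 = -300/89 + 207*16 = -300/89 + 3312 = 294468/89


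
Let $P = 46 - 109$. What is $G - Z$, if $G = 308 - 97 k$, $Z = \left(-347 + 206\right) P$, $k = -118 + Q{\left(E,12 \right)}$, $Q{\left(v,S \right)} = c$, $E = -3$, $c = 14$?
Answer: $1513$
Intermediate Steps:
$P = -63$
$Q{\left(v,S \right)} = 14$
$k = -104$ ($k = -118 + 14 = -104$)
$Z = 8883$ ($Z = \left(-347 + 206\right) \left(-63\right) = \left(-141\right) \left(-63\right) = 8883$)
$G = 10396$ ($G = 308 - -10088 = 308 + 10088 = 10396$)
$G - Z = 10396 - 8883 = 1513$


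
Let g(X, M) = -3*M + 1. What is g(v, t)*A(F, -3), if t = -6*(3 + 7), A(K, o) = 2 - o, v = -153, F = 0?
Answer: 905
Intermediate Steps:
t = -60 (t = -6*10 = -60)
g(X, M) = 1 - 3*M
g(v, t)*A(F, -3) = (1 - 3*(-60))*(2 - 1*(-3)) = (1 + 180)*(2 + 3) = 181*5 = 905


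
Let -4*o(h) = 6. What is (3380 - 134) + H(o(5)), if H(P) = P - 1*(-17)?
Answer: 6523/2 ≈ 3261.5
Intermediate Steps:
o(h) = -3/2 (o(h) = -¼*6 = -3/2)
H(P) = 17 + P (H(P) = P + 17 = 17 + P)
(3380 - 134) + H(o(5)) = (3380 - 134) + (17 - 3/2) = 3246 + 31/2 = 6523/2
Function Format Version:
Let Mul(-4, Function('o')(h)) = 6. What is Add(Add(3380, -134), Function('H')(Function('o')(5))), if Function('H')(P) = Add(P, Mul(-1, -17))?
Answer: Rational(6523, 2) ≈ 3261.5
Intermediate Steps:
Function('o')(h) = Rational(-3, 2) (Function('o')(h) = Mul(Rational(-1, 4), 6) = Rational(-3, 2))
Function('H')(P) = Add(17, P) (Function('H')(P) = Add(P, 17) = Add(17, P))
Add(Add(3380, -134), Function('H')(Function('o')(5))) = Add(Add(3380, -134), Add(17, Rational(-3, 2))) = Add(3246, Rational(31, 2)) = Rational(6523, 2)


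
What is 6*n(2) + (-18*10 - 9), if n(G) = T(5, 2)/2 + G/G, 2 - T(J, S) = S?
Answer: -183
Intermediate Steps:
T(J, S) = 2 - S
n(G) = 1 (n(G) = (2 - 1*2)/2 + G/G = (2 - 2)*(½) + 1 = 0*(½) + 1 = 0 + 1 = 1)
6*n(2) + (-18*10 - 9) = 6*1 + (-18*10 - 9) = 6 + (-180 - 9) = 6 - 189 = -183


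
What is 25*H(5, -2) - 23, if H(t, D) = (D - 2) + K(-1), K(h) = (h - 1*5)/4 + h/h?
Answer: -271/2 ≈ -135.50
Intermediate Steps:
K(h) = -¼ + h/4 (K(h) = (h - 5)*(¼) + 1 = (-5 + h)*(¼) + 1 = (-5/4 + h/4) + 1 = -¼ + h/4)
H(t, D) = -5/2 + D (H(t, D) = (D - 2) + (-¼ + (¼)*(-1)) = (-2 + D) + (-¼ - ¼) = (-2 + D) - ½ = -5/2 + D)
25*H(5, -2) - 23 = 25*(-5/2 - 2) - 23 = 25*(-9/2) - 23 = -225/2 - 23 = -271/2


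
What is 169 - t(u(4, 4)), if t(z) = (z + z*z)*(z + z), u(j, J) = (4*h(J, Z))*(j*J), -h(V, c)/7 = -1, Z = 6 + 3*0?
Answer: -180232023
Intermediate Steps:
Z = 6 (Z = 6 + 0 = 6)
h(V, c) = 7 (h(V, c) = -7*(-1) = 7)
u(j, J) = 28*J*j (u(j, J) = (4*7)*(j*J) = 28*(J*j) = 28*J*j)
t(z) = 2*z*(z + z²) (t(z) = (z + z²)*(2*z) = 2*z*(z + z²))
169 - t(u(4, 4)) = 169 - 2*(28*4*4)²*(1 + 28*4*4) = 169 - 2*448²*(1 + 448) = 169 - 2*200704*449 = 169 - 1*180232192 = 169 - 180232192 = -180232023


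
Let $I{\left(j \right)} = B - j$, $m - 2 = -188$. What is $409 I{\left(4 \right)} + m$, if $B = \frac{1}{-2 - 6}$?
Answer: $- \frac{14985}{8} \approx -1873.1$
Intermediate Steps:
$B = - \frac{1}{8}$ ($B = \frac{1}{-8} = - \frac{1}{8} \approx -0.125$)
$m = -186$ ($m = 2 - 188 = -186$)
$I{\left(j \right)} = - \frac{1}{8} - j$
$409 I{\left(4 \right)} + m = 409 \left(- \frac{1}{8} - 4\right) - 186 = 409 \left(- \frac{33}{8}\right) - 186 = - \frac{13497}{8} - 186 = - \frac{14985}{8}$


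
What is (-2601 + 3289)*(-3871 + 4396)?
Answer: 361200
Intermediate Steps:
(-2601 + 3289)*(-3871 + 4396) = 688*525 = 361200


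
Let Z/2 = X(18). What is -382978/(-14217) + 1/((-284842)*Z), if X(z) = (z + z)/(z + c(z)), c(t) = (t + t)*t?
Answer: 436352351875/16198394856 ≈ 26.938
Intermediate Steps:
c(t) = 2*t**2 (c(t) = (2*t)*t = 2*t**2)
X(z) = 2*z/(z + 2*z**2) (X(z) = (z + z)/(z + 2*z**2) = (2*z)/(z + 2*z**2) = 2*z/(z + 2*z**2))
Z = 4/37 (Z = 2*(2/(1 + 2*18)) = 2*(2/(1 + 36)) = 2*(2/37) = 4/37 ≈ 0.10811)
-382978/(-14217) + 1/((-284842)*Z) = -382978/(-14217) + 1/((-284842)*(4/37)) = -382978*(-1/14217) - 1/284842*37/4 = 382978/14217 - 37/1139368 = 436352351875/16198394856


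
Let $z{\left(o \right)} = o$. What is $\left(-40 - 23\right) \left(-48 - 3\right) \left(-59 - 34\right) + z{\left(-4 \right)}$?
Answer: $-298813$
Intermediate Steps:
$\left(-40 - 23\right) \left(-48 - 3\right) \left(-59 - 34\right) + z{\left(-4 \right)} = \left(-40 - 23\right) \left(-48 - 3\right) \left(-59 - 34\right) - 4 = - 63 \left(\left(-51\right) \left(-93\right)\right) - 4 = \left(-63\right) 4743 - 4 = -298809 - 4 = -298813$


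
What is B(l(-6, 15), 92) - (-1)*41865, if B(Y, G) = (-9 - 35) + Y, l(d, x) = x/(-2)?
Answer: 83627/2 ≈ 41814.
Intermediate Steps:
l(d, x) = -x/2 (l(d, x) = x*(-1/2) = -x/2)
B(Y, G) = -44 + Y
B(l(-6, 15), 92) - (-1)*41865 = (-44 - 1/2*15) - (-1)*41865 = (-44 - 15/2) - 1*(-41865) = -103/2 + 41865 = 83627/2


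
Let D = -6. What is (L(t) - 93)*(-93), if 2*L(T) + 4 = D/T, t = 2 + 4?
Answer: 17763/2 ≈ 8881.5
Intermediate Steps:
t = 6
L(T) = -2 - 3/T (L(T) = -2 + (-6/T)/2 = -2 - 3/T)
(L(t) - 93)*(-93) = ((-2 - 3/6) - 93)*(-93) = ((-2 - 3*1/6) - 93)*(-93) = ((-2 - 1/2) - 93)*(-93) = (-5/2 - 93)*(-93) = -191/2*(-93) = 17763/2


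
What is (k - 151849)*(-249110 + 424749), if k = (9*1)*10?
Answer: -26654799001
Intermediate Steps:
k = 90 (k = 9*10 = 90)
(k - 151849)*(-249110 + 424749) = (90 - 151849)*(-249110 + 424749) = -151759*175639 = -26654799001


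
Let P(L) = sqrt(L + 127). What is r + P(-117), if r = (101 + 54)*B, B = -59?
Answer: -9145 + sqrt(10) ≈ -9141.8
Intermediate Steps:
r = -9145 (r = (101 + 54)*(-59) = 155*(-59) = -9145)
P(L) = sqrt(127 + L)
r + P(-117) = -9145 + sqrt(127 - 117) = -9145 + sqrt(10)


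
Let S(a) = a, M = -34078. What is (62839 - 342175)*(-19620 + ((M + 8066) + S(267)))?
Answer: 12672077640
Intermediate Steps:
(62839 - 342175)*(-19620 + ((M + 8066) + S(267))) = (62839 - 342175)*(-19620 + ((-34078 + 8066) + 267)) = -279336*(-19620 + (-26012 + 267)) = -279336*(-19620 - 25745) = -279336*(-45365) = 12672077640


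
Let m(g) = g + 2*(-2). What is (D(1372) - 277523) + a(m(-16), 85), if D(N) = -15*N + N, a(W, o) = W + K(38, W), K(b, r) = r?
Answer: -296771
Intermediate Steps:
m(g) = -4 + g (m(g) = g - 4 = -4 + g)
a(W, o) = 2*W (a(W, o) = W + W = 2*W)
D(N) = -14*N
(D(1372) - 277523) + a(m(-16), 85) = (-14*1372 - 277523) + 2*(-4 - 16) = (-19208 - 277523) + 2*(-20) = -296731 - 40 = -296771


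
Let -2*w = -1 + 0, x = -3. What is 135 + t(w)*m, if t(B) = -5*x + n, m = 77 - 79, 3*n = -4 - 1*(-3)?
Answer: 317/3 ≈ 105.67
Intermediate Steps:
n = -1/3 (n = (-4 - 1*(-3))/3 = (-4 + 3)/3 = (1/3)*(-1) = -1/3 ≈ -0.33333)
m = -2
w = 1/2 (w = -(-1 + 0)/2 = -1/2*(-1) = 1/2 ≈ 0.50000)
t(B) = 44/3 (t(B) = -5*(-3) - 1/3 = 15 - 1/3 = 44/3)
135 + t(w)*m = 135 + (44/3)*(-2) = 135 - 88/3 = 317/3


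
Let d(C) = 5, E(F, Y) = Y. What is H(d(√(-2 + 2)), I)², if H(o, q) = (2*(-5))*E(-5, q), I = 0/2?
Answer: 0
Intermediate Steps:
I = 0 (I = 0*(½) = 0)
H(o, q) = -10*q (H(o, q) = (2*(-5))*q = -10*q)
H(d(√(-2 + 2)), I)² = (-10*0)² = 0² = 0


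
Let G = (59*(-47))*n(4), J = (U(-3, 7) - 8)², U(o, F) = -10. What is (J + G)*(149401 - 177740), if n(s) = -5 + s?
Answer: -87765883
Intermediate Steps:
J = 324 (J = (-10 - 8)² = (-18)² = 324)
G = 2773 (G = (59*(-47))*(-5 + 4) = -2773*(-1) = 2773)
(J + G)*(149401 - 177740) = (324 + 2773)*(149401 - 177740) = 3097*(-28339) = -87765883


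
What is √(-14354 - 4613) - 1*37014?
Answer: -37014 + I*√18967 ≈ -37014.0 + 137.72*I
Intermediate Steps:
√(-14354 - 4613) - 1*37014 = √(-18967) - 37014 = I*√18967 - 37014 = -37014 + I*√18967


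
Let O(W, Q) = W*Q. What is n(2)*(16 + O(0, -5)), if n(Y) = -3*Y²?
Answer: -192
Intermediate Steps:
O(W, Q) = Q*W
n(2)*(16 + O(0, -5)) = (-3*2²)*(16 - 5*0) = (-3*4)*(16 + 0) = -12*16 = -192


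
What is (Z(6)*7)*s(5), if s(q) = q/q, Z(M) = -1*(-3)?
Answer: 21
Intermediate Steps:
Z(M) = 3
s(q) = 1
(Z(6)*7)*s(5) = (3*7)*1 = 21*1 = 21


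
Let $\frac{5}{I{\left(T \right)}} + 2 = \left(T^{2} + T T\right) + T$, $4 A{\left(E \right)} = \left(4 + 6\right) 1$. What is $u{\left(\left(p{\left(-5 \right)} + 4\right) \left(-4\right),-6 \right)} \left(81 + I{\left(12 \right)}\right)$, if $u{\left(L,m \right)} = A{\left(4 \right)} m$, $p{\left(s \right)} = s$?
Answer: $- \frac{362145}{298} \approx -1215.3$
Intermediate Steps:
$A{\left(E \right)} = \frac{5}{2}$ ($A{\left(E \right)} = \frac{\left(4 + 6\right) 1}{4} = \frac{10 \cdot 1}{4} = \frac{1}{4} \cdot 10 = \frac{5}{2}$)
$I{\left(T \right)} = \frac{5}{-2 + T + 2 T^{2}}$ ($I{\left(T \right)} = \frac{5}{-2 + \left(\left(T^{2} + T T\right) + T\right)} = \frac{5}{-2 + \left(\left(T^{2} + T^{2}\right) + T\right)} = \frac{5}{-2 + \left(2 T^{2} + T\right)} = \frac{5}{-2 + \left(T + 2 T^{2}\right)} = \frac{5}{-2 + T + 2 T^{2}}$)
$u{\left(L,m \right)} = \frac{5 m}{2}$
$u{\left(\left(p{\left(-5 \right)} + 4\right) \left(-4\right),-6 \right)} \left(81 + I{\left(12 \right)}\right) = \frac{5}{2} \left(-6\right) \left(81 + \frac{5}{-2 + 12 + 2 \cdot 12^{2}}\right) = - 15 \left(81 + \frac{5}{-2 + 12 + 2 \cdot 144}\right) = - 15 \left(81 + \frac{5}{-2 + 12 + 288}\right) = - 15 \left(81 + \frac{5}{298}\right) = \left(-15\right) \frac{24143}{298} = - \frac{362145}{298}$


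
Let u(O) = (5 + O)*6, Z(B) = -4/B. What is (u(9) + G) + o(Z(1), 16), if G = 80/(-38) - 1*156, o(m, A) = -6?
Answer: -1522/19 ≈ -80.105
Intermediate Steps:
u(O) = 30 + 6*O
G = -3004/19 (G = 80*(-1/38) - 156 = -40/19 - 156 = -3004/19 ≈ -158.11)
(u(9) + G) + o(Z(1), 16) = ((30 + 6*9) - 3004/19) - 6 = ((30 + 54) - 3004/19) - 6 = (84 - 3004/19) - 6 = -1408/19 - 6 = -1522/19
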